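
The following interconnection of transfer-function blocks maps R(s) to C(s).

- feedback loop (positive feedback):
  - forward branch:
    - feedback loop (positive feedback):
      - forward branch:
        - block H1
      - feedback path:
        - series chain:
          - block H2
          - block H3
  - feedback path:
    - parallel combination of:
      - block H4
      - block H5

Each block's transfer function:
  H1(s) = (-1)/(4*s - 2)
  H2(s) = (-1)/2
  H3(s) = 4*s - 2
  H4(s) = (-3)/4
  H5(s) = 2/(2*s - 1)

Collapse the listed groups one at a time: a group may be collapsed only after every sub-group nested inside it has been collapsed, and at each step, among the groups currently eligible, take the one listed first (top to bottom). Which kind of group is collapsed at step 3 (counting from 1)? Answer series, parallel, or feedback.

Step 1: combine H2, H3 in series
Step 2: feedback reduction of H1, (H2*H3)
Step 3: sum the parallel branches H4, H5
Step 4: feedback reduction of [H1/(1-H1*(H2*H3))], (H4+H5)
The group at step 3 is a parallel group.

Therefore the answer is parallel.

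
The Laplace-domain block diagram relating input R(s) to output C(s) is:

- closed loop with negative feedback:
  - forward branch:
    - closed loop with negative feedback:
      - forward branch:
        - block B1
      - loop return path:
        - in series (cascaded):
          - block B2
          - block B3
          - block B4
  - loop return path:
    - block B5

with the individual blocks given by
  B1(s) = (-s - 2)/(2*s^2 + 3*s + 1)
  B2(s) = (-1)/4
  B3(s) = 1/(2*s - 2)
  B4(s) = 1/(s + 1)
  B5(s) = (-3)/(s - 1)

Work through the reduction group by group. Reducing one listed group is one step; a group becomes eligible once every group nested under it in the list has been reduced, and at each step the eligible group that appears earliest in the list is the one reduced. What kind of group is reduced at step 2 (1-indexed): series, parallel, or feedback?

Answer: feedback

Working:
Step 1 - cascade B2, B3, B4
Step 2 - apply the feedback formula to B1, (B2*B3*B4)
Step 3 - reduce the feedback loop with forward [B1/(1+B1*(B2*B3*B4))] and return B5
Step 2 collapses a feedback group.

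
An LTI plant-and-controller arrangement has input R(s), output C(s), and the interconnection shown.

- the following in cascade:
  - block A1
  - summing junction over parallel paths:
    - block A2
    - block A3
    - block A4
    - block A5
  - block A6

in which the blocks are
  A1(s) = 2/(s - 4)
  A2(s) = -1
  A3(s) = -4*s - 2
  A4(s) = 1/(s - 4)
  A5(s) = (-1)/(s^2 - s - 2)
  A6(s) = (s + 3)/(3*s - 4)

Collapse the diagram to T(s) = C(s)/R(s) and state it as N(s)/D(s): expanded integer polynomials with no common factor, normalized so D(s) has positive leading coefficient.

(1) combine A2, A3, A4, A5 in parallel, giving (-4*s^4 + 17*s^3 + 8*s^2 - 40*s - 22)/(s^3 - 5*s^2 + 2*s + 8)
(2) combine A1, (A2+A3+A4+A5), A6 in series - this is the overall T(s), already in the required normalized form

Final answer: (-8*s^5 + 10*s^4 + 118*s^3 - 32*s^2 - 284*s - 132)/(3*s^5 - 31*s^4 + 102*s^3 - 88*s^2 - 96*s + 128)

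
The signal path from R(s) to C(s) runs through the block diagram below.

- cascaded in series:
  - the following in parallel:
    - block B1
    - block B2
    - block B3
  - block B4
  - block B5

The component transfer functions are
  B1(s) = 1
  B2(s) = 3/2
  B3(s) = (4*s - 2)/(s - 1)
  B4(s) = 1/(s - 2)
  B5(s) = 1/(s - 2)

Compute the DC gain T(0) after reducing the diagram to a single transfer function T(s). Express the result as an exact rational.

Reducing step by step:

1. combine B1, B2, B3 in parallel: (13*s - 9)/(2*s - 2)
2. multiply (B1+B2+B3), B4, B5 (series): (13*s - 9)/(2*s^3 - 10*s^2 + 16*s - 8)
DC gain: substitute s = 0 into T(s) from step 2: T(0) = -9/(-8) = 9/8.

Answer: 9/8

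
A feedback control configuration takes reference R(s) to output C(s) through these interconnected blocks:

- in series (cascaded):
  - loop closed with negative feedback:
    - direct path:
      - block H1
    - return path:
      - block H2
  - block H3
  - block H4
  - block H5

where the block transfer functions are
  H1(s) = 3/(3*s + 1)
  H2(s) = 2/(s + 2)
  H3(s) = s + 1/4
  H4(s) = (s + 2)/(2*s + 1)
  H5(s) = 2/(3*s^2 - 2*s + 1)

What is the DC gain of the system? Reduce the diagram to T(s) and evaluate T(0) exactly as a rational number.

Step 1: close the feedback loop around H1, H2 -> (3*s + 6)/(3*s^2 + 7*s + 8)
Step 2: combine [H1/(1+H1*H2)], H3, H4, H5 in series -> (12*s^3 + 51*s^2 + 60*s + 12)/(36*s^5 + 78*s^4 + 82*s^3 - 10*s^2 + 14*s + 16)
Evaluating the step-2 result (the overall T(s)) at s = 0 gives T(0) = 12/16 = 3/4.

Hence the answer: 3/4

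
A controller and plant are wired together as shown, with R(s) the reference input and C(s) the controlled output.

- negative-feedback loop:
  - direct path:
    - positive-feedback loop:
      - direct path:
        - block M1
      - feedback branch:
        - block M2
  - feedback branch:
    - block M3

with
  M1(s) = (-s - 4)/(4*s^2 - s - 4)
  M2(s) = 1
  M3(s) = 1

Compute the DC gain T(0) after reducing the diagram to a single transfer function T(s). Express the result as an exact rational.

[1] reduce the feedback loop with forward M1 and return M2; result (-s - 4)/(4*s^2)
[2] reduce the feedback loop with forward [M1/(1-M1*M2)] and return M3; result (-s - 4)/(4*s^2 - s - 4)
That last expression is T(s); at s = 0 only the constant terms survive, so T(0) = -4/(-4) = 1.

Hence the answer: 1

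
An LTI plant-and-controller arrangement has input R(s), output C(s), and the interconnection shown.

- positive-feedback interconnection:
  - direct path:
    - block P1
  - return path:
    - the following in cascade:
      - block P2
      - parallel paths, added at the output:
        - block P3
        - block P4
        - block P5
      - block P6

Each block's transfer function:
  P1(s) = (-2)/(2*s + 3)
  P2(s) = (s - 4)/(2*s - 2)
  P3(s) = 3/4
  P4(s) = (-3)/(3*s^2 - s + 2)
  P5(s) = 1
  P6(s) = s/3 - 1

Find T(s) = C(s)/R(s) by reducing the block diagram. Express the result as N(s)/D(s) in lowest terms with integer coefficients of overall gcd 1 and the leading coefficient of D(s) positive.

The answer is (-72*s^3 + 96*s^2 - 72*s + 48)/(93*s^4 - 142*s^3 + 231*s^2 - 38*s - 48).

Reasoning:
(1) sum the parallel branches P3, P4, P5 gives (21*s^2 - 7*s + 2)/(12*s^2 - 4*s + 8)
(2) cascade P2, (P3+P4+P5), P6 gives (21*s^4 - 154*s^3 + 303*s^2 - 98*s + 24)/(72*s^3 - 96*s^2 + 72*s - 48)
(3) collapse the loop (P1 forward, (P2*(P3+P4+P5)*P6) return), which is the overall transfer function T(s) = C(s)/R(s) in lowest terms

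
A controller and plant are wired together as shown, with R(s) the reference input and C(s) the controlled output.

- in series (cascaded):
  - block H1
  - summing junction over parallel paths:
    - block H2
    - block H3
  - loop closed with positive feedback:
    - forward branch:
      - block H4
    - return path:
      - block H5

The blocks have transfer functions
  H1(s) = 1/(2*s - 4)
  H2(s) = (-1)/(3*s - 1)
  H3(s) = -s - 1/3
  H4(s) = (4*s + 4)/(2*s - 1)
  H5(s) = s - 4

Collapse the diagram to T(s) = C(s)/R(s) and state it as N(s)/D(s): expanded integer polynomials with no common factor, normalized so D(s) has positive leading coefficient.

Step 1: add H2, H3 (parallel), giving (-9*s^2 - 2)/(9*s - 3)
Step 2: collapse the loop (H4 forward, H5 return), giving (-4*s - 4)/(4*s^2 - 14*s - 15)
Step 3: reduce the series chain H1, (H2+H3), [H4/(1-H4*H5)]; the result is T(s) itself (integer coefficients, no common factor, positive leading denominator coefficient)

Final answer: (18*s^3 + 18*s^2 + 4*s + 4)/(36*s^4 - 210*s^3 + 183*s^2 + 231*s - 90)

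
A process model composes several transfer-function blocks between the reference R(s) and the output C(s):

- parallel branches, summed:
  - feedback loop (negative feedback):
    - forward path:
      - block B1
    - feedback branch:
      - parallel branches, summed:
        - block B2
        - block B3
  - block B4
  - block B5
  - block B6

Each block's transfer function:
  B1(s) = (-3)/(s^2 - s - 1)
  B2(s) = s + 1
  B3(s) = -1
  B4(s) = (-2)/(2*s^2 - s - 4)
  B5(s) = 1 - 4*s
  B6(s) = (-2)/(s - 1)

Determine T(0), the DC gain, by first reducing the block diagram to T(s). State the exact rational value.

The answer is 13/2.

Reasoning:
(1) reduce the parallel group B2, B3 -> s
(2) close the feedback loop around B1, (B2+B3) -> (-3)/(s^2 - 4*s - 1)
(3) reduce the parallel group [B1/(1+B1*(B2+B3))], B4, B5, B6 -> (-8*s^6 + 46*s^5 - 43*s^4 - 59*s^3 + 94*s^2 - 28*s - 26)/(2*s^5 - 11*s^4 + 7*s^3 + 19*s^2 - 13*s - 4)
Evaluating the step-3 result (the overall T(s)) at s = 0 gives T(0) = -26/(-4) = 13/2.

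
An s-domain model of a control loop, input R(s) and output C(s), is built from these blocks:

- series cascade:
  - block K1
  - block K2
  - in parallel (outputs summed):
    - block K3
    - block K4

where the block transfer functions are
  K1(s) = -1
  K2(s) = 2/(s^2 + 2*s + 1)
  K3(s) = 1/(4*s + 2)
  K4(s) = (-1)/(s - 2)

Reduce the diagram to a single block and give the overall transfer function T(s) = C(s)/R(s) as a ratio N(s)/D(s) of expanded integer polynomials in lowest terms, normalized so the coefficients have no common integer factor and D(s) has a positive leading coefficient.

[1] parallel reduction of K3, K4, giving (-3*s - 4)/(4*s^2 - 6*s - 4)
[2] series reduction of K1, K2, (K3+K4) - this is the overall T(s), already in the required normalized form

Therefore the answer is (3*s + 4)/(2*s^4 + s^3 - 6*s^2 - 7*s - 2).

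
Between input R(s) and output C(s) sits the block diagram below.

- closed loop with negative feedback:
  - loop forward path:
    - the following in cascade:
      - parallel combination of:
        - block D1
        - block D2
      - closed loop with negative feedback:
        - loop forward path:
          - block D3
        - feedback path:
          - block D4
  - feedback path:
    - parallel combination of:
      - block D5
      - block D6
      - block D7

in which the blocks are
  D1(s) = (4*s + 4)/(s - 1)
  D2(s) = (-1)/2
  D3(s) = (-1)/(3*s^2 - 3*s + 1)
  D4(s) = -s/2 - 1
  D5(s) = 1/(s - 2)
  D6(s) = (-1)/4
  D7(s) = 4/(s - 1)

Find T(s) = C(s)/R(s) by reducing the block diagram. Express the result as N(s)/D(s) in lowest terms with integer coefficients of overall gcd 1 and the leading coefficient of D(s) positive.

Step 1: sum the parallel branches D1, D2 gives (7*s + 9)/(2*s - 2)
Step 2: close the feedback loop around D3, D4 gives (-2)/(6*s^2 - 5*s + 4)
Step 3: reduce the series chain (D1+D2), [D3/(1+D3*D4)] gives (-7*s - 9)/(6*s^3 - 11*s^2 + 9*s - 4)
Step 4: add D5, D6, D7 (parallel) gives (-s^2 + 23*s - 38)/(4*s^2 - 12*s + 8)
Step 5: close the feedback loop around ((D1+D2)*[D3/(1+D3*D4)]), (D5+D6+D7), giving the overall T(s)

Answer: (-28*s^3 + 48*s^2 + 52*s - 72)/(24*s^5 - 116*s^4 + 223*s^3 - 364*s^2 + 179*s + 310)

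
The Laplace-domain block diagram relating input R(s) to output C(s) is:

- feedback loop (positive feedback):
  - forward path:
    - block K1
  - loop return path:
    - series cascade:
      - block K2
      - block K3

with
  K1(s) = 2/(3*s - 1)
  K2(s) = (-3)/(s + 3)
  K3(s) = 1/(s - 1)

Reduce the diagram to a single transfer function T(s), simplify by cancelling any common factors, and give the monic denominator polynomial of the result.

Step 1 - combine K2, K3 in series: (-3)/(s^2 + 2*s - 3)
Step 2 - close the feedback loop around K1, (K2*K3): (2*s^2 + 4*s - 6)/(3*s^3 + 5*s^2 - 11*s + 9)
No further cancellation is possible in the step-2 result, so that is T(s). Its denominator becomes monic after dividing by the leading coefficient 3.

Hence the answer: s^3 + 5*s^2/3 - 11*s/3 + 3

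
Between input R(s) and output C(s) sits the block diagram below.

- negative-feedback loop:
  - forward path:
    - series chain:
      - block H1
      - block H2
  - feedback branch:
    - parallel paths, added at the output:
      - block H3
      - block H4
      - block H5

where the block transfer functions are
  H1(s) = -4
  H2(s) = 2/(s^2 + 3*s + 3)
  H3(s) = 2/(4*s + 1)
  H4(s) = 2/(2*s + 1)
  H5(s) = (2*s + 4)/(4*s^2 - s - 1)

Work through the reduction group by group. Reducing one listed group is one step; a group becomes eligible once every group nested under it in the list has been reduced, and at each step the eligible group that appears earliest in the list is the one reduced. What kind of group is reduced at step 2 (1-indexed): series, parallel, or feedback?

1. series reduction of H1, H2
2. combine H3, H4, H5 in parallel
3. collapse the loop ((H1*H2) forward, (H3+H4+H5) return)
Step 2 collapses a parallel group.

Therefore the answer is parallel.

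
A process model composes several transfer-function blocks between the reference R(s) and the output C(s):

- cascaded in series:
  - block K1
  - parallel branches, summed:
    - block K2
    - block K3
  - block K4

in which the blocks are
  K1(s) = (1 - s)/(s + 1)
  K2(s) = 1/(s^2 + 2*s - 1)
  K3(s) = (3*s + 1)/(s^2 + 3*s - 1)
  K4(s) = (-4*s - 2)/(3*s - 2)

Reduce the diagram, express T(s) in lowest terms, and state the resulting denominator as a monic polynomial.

Step 1. reduce the parallel group K2, K3 -> (3*s^3 + 8*s^2 + 2*s - 2)/(s^4 + 5*s^3 + 4*s^2 - 5*s + 1)
Step 2. combine K1, (K2+K3), K4 in series -> (12*s^5 + 26*s^4 - 14*s^3 - 28*s^2 + 4)/(3*s^6 + 16*s^5 + 15*s^4 - 21*s^3 - 10*s^2 + 11*s - 2)
Step 2 gives the fully reduced T(s), with no common factor left to cancel. The denominator's leading coefficient is 3, so divide each of its coefficients by 3 to get the monic form.

Final answer: s^6 + 16*s^5/3 + 5*s^4 - 7*s^3 - 10*s^2/3 + 11*s/3 - 2/3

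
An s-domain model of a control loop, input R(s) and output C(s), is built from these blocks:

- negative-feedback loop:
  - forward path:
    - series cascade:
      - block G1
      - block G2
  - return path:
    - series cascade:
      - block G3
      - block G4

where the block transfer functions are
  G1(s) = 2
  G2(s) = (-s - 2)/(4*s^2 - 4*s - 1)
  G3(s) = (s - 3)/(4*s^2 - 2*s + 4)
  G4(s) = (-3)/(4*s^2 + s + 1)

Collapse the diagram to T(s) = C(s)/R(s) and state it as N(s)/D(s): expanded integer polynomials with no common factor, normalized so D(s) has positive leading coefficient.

The answer is (-8*s^5 - 14*s^4 - 5*s^3 - 19*s^2 - 4*s - 4)/(16*s^6 - 20*s^5 + 18*s^4 - 15*s^3 - s^2 - 6*s - 10).

Reasoning:
(1) cascade G1, G2 gives (-2*s - 4)/(4*s^2 - 4*s - 1)
(2) multiply G3, G4 (series) gives (9 - 3*s)/(16*s^4 - 4*s^3 + 18*s^2 + 2*s + 4)
(3) close the feedback loop around (G1*G2), (G3*G4) - this is the overall T(s), already in the required normalized form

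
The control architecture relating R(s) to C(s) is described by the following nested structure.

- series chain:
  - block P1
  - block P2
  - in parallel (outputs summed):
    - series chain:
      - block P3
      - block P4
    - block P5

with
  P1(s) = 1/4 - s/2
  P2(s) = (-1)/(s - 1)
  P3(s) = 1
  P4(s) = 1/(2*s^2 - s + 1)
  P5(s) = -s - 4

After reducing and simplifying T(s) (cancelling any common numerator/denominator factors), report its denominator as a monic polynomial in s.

First reduce the diagram to T(s).

Step 1: cascade P3, P4: 1/(2*s^2 - s + 1)
Step 2: combine (P3*P4), P5 in parallel: (-2*s^3 - 7*s^2 + 3*s - 3)/(2*s^2 - s + 1)
Step 3: multiply P1, P2, ((P3*P4)+P5) (series): (-4*s^4 - 12*s^3 + 13*s^2 - 9*s + 3)/(8*s^3 - 12*s^2 + 8*s - 4)
Step 3 gives the fully reduced T(s), with no common factor left to cancel. The denominator's leading coefficient is 8, so divide each of its coefficients by 8 to get the monic form.

Answer: s^3 - 3*s^2/2 + s - 1/2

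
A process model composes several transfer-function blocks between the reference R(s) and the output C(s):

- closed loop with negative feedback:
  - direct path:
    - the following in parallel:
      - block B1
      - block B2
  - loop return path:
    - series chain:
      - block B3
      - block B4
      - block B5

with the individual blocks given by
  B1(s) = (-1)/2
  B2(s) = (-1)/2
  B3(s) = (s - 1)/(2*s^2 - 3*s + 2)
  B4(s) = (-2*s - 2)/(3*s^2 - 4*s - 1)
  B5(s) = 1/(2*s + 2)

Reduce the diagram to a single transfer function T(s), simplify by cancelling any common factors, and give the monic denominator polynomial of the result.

First reduce the diagram to T(s).

(1) reduce the parallel group B1, B2, giving -1
(2) multiply B3, B4, B5 (series), giving (1 - s)/(6*s^4 - 17*s^3 + 16*s^2 - 5*s - 2)
(3) collapse the loop ((B1+B2) forward, (B3*B4*B5) return), giving (-6*s^4 + 17*s^3 - 16*s^2 + 5*s + 2)/(6*s^4 - 17*s^3 + 16*s^2 - 4*s - 3)
Step 3 gives the fully reduced T(s), with no common factor left to cancel. The denominator's leading coefficient is 6, so divide each of its coefficients by 6 to get the monic form.

Answer: s^4 - 17*s^3/6 + 8*s^2/3 - 2*s/3 - 1/2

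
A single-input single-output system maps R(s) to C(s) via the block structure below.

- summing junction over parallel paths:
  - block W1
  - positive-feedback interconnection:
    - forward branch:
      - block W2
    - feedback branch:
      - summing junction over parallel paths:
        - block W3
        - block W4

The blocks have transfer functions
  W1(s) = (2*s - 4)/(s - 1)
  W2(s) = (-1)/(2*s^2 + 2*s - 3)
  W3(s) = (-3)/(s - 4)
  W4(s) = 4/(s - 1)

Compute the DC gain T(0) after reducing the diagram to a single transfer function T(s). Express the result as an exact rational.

The answer is 104/25.

Reasoning:
1. parallel reduction of W3, W4 -> (s - 13)/(s^2 - 5*s + 4)
2. close the feedback loop around W2, (W3+W4) -> (-s^2 + 5*s - 4)/(2*s^4 - 8*s^3 - 5*s^2 + 24*s - 25)
3. sum the parallel branches W1, [W2/(1-W2*(W3+W4))] -> (4*s^5 - 24*s^4 + 21*s^3 + 74*s^2 - 155*s + 104)/(2*s^5 - 10*s^4 + 3*s^3 + 29*s^2 - 49*s + 25)
DC gain: substitute s = 0 into T(s) from step 3: T(0) = 104/25.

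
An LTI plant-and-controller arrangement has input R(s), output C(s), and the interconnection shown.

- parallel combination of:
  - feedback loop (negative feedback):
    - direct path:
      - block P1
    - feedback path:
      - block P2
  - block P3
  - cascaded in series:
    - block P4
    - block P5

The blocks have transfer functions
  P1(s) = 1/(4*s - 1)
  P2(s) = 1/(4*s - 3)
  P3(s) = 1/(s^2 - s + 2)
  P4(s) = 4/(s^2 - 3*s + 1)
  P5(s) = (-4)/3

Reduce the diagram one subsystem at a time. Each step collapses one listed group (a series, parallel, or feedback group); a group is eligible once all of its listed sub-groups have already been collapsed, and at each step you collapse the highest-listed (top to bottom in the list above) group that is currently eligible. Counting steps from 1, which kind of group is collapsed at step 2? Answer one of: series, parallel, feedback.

(1) apply the feedback formula to P1, P2
(2) multiply P4, P5 (series)
(3) combine [P1/(1+P1*P2)], P3, (P4*P5) in parallel
The group at step 2 is a series group.

Final answer: series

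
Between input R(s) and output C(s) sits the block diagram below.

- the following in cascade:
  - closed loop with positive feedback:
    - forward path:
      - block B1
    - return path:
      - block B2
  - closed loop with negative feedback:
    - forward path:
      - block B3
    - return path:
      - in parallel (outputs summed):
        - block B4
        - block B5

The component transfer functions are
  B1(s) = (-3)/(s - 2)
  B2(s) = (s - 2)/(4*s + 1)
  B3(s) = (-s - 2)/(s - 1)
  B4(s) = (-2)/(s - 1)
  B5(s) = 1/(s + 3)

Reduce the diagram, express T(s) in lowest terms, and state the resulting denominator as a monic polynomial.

(1) reduce the feedback loop with forward B1 and return B2, giving (-12*s - 3)/(4*s^2 - 4*s - 8)
(2) sum the parallel branches B4, B5, giving (-s - 7)/(s^2 + 2*s - 3)
(3) close the feedback loop around B3, (B4+B5), giving (-s^3 - 4*s^2 - s + 6)/(s^3 + 2*s^2 + 4*s + 17)
(4) multiply [B1/(1-B1*B2)], [B3/(1+B3*(B4+B5))] (series), giving (12*s^4 + 51*s^3 + 24*s^2 - 69*s - 18)/(4*s^5 + 4*s^4 + 36*s^2 - 100*s - 136)
Step 4 gives the fully reduced T(s), with no common factor left to cancel. The denominator's leading coefficient is 4, so divide each of its coefficients by 4 to get the monic form.

Final answer: s^5 + s^4 + 9*s^2 - 25*s - 34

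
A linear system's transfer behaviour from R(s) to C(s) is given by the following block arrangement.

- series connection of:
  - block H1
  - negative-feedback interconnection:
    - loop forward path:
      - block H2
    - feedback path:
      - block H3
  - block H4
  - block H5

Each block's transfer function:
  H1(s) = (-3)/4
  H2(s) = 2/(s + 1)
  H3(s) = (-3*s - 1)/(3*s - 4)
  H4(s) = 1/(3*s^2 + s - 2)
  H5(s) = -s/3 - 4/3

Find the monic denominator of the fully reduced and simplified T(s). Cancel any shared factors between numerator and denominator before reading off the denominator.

Answer: s^4 - 2*s^3 - 31*s^2/9 + 8*s/9 + 4/3

Working:
Step 1: apply the feedback formula to H2, H3 -> (6*s - 8)/(3*s^2 - 7*s - 6)
Step 2: series reduction of H1, [H2/(1+H2*H3)], H4, H5 -> (3*s^2 + 8*s - 16)/(18*s^4 - 36*s^3 - 62*s^2 + 16*s + 24)
T(s) is the step-2 result (common factors already cancelled). Leading coefficient of the denominator: 18. Divide through by 18 for the monic polynomial.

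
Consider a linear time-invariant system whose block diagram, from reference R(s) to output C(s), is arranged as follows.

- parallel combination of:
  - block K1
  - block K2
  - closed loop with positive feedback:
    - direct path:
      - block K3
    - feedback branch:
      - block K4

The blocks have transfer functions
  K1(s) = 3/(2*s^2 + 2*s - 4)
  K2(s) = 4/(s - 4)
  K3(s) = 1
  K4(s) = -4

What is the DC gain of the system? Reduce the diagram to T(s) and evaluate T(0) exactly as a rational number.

Step 1. apply the feedback formula to K3, K4: 1/5
Step 2. sum the parallel branches K1, K2, [K3/(1-K3*K4)]: (2*s^3 + 34*s^2 + 43*s - 124)/(10*s^3 - 30*s^2 - 60*s + 80)
Evaluating the step-2 result (the overall T(s)) at s = 0 gives T(0) = -124/80 = -31/20.

Answer: -31/20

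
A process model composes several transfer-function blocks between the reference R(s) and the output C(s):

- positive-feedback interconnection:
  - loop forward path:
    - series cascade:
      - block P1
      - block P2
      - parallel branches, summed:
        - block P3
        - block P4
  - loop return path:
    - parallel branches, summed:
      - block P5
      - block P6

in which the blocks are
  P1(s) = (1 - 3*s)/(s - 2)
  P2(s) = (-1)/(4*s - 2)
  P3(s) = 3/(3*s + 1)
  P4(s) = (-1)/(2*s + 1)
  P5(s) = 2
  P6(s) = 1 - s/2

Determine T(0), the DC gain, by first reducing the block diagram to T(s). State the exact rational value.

1. sum the parallel branches P3, P4, giving (3*s + 2)/(6*s^2 + 5*s + 1)
2. multiply P1, P2, (P3+P4) (series), giving (9*s^2 + 3*s - 2)/(24*s^4 - 40*s^3 - 22*s^2 + 10*s + 4)
3. sum the parallel branches P5, P6, giving 3 - s/2
4. feedback reduction of (P1*P2*(P3+P4)), (P5+P6), giving (18*s^2 + 6*s - 4)/(48*s^4 - 71*s^3 - 95*s^2 + 20)
DC gain: substitute s = 0 into T(s) from step 4: T(0) = -4/20 = -1/5.

Answer: -1/5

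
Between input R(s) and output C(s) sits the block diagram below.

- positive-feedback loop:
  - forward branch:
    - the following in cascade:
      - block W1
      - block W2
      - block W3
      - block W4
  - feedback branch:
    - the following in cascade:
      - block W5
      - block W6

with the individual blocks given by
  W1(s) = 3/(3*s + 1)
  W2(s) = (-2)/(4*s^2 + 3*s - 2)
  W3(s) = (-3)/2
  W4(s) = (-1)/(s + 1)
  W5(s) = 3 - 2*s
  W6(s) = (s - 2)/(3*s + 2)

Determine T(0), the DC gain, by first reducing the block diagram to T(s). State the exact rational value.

Step 1. combine W1, W2, W3, W4 in series gives (-9)/(12*s^4 + 25*s^3 + 10*s^2 - 5*s - 2)
Step 2. reduce the series chain W5, W6 gives (-2*s^2 + 7*s - 6)/(3*s + 2)
Step 3. collapse the loop ((W1*W2*W3*W4) forward, (W5*W6) return) gives (-27*s - 18)/(36*s^5 + 99*s^4 + 80*s^3 - 13*s^2 + 47*s - 58)
The step-3 result is T(s). Setting s = 0: T(0) = -18/(-58) = 9/29.

Answer: 9/29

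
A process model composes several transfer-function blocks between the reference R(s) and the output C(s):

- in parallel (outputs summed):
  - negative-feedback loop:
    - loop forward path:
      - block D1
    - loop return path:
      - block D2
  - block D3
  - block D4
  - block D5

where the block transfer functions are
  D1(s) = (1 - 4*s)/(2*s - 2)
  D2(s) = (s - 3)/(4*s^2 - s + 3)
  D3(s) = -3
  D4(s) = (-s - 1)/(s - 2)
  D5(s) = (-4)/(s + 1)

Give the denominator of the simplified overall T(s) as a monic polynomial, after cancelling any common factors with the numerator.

Answer: s^5 - 11*s^4/4 + 19*s^3/8 - s^2/4 - 33*s/8 + 9/4

Working:
Step 1. reduce the feedback loop with forward D1 and return D2 -> (-16*s^3 + 8*s^2 - 13*s + 3)/(8*s^3 - 14*s^2 + 21*s - 9)
Step 2. sum the parallel branches [D1/(1+D1*D2)], D3, D4, D5 -> (-48*s^5 + 56*s^4 + 73*s^3 - 209*s^2 + 323*s - 123)/(8*s^5 - 22*s^4 + 19*s^3 - 2*s^2 - 33*s + 18)
Step 2 gives the fully reduced T(s), with no common factor left to cancel. The denominator's leading coefficient is 8, so divide each of its coefficients by 8 to get the monic form.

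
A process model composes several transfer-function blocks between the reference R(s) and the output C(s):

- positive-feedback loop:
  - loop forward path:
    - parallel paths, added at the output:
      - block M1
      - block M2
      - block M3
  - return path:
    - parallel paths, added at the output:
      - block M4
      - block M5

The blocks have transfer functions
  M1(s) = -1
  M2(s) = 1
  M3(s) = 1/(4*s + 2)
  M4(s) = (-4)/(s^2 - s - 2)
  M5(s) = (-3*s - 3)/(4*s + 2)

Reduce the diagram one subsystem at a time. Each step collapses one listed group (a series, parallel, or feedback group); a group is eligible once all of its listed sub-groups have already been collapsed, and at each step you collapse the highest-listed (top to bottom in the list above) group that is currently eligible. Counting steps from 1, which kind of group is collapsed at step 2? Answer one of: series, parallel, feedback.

Step 1 - parallel reduction of M1, M2, M3
Step 2 - reduce the parallel group M4, M5
Step 3 - close the feedback loop around (M1+M2+M3), (M4+M5)
At step 2 the group reduced is parallel.

Hence the answer: parallel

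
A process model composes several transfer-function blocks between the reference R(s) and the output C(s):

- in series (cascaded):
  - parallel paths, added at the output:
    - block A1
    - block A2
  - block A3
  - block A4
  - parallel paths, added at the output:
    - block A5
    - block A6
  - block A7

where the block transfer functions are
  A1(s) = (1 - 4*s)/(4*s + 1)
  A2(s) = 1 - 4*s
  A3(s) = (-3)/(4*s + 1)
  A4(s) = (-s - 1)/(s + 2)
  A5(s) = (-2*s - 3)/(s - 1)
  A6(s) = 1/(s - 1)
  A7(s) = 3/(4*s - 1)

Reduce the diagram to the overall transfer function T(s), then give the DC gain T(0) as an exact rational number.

Answer: -18

Working:
(1) parallel reduction of A1, A2 gives (-16*s^2 - 4*s + 2)/(4*s + 1)
(2) add A5, A6 (parallel) gives (-2*s - 2)/(s - 1)
(3) reduce the series chain (A1+A2), A3, A4, (A5+A6), A7 gives (72*s^3 + 180*s^2 + 144*s + 36)/(16*s^4 + 24*s^3 - 23*s^2 - 15*s - 2)
The step-3 result is T(s). Setting s = 0: T(0) = 36/(-2) = -18.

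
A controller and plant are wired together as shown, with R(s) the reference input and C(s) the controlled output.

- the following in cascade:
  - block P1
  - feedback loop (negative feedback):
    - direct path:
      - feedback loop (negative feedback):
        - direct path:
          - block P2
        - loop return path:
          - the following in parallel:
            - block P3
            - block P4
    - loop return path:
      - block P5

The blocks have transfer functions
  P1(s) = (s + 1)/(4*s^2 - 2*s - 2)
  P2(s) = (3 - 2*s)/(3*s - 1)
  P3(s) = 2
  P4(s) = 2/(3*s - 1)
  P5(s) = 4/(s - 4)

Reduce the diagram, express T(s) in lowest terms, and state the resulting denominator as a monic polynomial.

The answer is s^5 - s^4/2 + s^3/2 + 29*s^2/6 - 19*s/6 - 8/3.

Reasoning:
Step 1 - combine P3, P4 in parallel; result (6*s)/(3*s - 1)
Step 2 - close the feedback loop around P2, (P3+P4); result (6*s^2 - 11*s + 3)/(3*s^2 - 12*s - 1)
Step 3 - apply the feedback formula to [P2/(1+P2*(P3+P4))], P5; result (6*s^3 - 35*s^2 + 47*s - 12)/(3*s^3 + 3*s + 16)
Step 4 - series reduction of P1, [[P2/(1+P2*(P3+P4))]/(1+[P2/(1+P2*(P3+P4))]*P5)]; result (6*s^4 - 29*s^3 + 12*s^2 + 35*s - 12)/(12*s^5 - 6*s^4 + 6*s^3 + 58*s^2 - 38*s - 32)
That last expression is T(s), already simplified. Scaling its denominator by 1/12 (the reciprocal of the leading coefficient) yields the monic denominator.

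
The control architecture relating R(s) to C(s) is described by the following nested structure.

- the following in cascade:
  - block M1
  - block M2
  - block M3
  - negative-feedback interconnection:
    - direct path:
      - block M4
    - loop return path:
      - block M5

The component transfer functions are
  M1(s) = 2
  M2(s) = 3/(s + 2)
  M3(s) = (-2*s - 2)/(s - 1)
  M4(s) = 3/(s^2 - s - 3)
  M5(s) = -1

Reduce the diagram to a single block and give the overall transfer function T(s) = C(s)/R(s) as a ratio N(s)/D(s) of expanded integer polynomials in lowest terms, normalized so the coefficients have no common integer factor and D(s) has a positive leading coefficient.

Answer: (-36*s - 36)/(s^4 - 9*s^2 - 4*s + 12)

Working:
Step 1 - reduce the feedback loop with forward M4 and return M5 = 3/(s^2 - s - 6)
Step 2 - reduce the series chain M1, M2, M3, [M4/(1+M4*M5)], giving the overall T(s)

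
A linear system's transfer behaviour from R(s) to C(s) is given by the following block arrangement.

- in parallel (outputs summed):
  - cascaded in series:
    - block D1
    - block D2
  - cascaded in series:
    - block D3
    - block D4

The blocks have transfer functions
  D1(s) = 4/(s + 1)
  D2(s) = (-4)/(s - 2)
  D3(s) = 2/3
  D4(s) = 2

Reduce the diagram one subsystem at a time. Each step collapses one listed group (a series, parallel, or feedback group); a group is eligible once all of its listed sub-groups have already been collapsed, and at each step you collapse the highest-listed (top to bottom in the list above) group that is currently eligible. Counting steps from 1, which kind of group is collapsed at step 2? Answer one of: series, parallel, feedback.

The answer is series.

Reasoning:
[1] reduce the series chain D1, D2
[2] series reduction of D3, D4
[3] combine (D1*D2), (D3*D4) in parallel
So the answer for step 2 is series.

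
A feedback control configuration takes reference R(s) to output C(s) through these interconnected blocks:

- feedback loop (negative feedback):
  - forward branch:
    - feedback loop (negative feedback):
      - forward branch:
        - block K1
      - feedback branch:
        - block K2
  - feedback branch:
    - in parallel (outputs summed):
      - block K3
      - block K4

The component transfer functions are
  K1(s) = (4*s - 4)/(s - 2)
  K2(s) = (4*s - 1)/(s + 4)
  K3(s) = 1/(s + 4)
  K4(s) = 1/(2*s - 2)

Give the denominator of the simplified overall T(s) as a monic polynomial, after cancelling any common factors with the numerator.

Step 1 - apply the feedback formula to K1, K2: (4*s^2 + 12*s - 16)/(17*s^2 - 18*s - 4)
Step 2 - reduce the parallel group K3, K4: (3*s + 2)/(2*s^2 + 6*s - 8)
Step 3 - reduce the feedback loop with forward [K1/(1+K1*K2)] and return (K3+K4): (4*s^2 + 12*s - 16)/(17*s^2 - 12*s)
That last expression is T(s), already simplified. Scaling its denominator by 1/17 (the reciprocal of the leading coefficient) yields the monic denominator.

Therefore the answer is s^2 - 12*s/17.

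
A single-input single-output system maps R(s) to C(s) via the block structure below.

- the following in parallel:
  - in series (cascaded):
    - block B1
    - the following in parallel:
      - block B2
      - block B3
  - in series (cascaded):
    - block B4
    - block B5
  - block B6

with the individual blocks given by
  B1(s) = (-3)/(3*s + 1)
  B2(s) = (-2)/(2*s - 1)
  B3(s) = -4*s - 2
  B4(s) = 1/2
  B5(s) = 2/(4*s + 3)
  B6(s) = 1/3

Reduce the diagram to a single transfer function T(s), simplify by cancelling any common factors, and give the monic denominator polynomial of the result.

Step 1. parallel reduction of B2, B3 -> (-8*s^2)/(2*s - 1)
Step 2. multiply B1, (B2+B3) (series) -> (24*s^2)/(6*s^2 - s - 1)
Step 3. series reduction of B4, B5 -> 1/(4*s + 3)
Step 4. parallel reduction of (B1*(B2+B3)), (B4*B5), B6 -> (312*s^3 + 248*s^2 - 10*s - 6)/(72*s^3 + 42*s^2 - 21*s - 9)
The result of step 4 is T(s) in lowest terms. Its denominator has leading coefficient 72; dividing the denominator through by 72 makes it monic.

Therefore the answer is s^3 + 7*s^2/12 - 7*s/24 - 1/8.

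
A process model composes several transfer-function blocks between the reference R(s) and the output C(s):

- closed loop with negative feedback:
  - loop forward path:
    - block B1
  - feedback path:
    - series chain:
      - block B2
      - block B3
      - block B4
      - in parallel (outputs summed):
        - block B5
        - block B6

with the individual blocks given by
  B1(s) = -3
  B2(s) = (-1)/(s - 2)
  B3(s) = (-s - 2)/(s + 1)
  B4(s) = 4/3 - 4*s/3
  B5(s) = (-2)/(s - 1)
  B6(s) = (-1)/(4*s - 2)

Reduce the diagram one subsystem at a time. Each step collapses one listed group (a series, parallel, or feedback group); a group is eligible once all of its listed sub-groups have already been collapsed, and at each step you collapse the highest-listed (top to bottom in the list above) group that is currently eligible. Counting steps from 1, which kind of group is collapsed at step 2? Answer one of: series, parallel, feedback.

Answer: series

Working:
[1] parallel reduction of B5, B6
[2] reduce the series chain B2, B3, B4, (B5+B6)
[3] collapse the loop (B1 forward, (B2*B3*B4*(B5+B6)) return)
So the answer for step 2 is series.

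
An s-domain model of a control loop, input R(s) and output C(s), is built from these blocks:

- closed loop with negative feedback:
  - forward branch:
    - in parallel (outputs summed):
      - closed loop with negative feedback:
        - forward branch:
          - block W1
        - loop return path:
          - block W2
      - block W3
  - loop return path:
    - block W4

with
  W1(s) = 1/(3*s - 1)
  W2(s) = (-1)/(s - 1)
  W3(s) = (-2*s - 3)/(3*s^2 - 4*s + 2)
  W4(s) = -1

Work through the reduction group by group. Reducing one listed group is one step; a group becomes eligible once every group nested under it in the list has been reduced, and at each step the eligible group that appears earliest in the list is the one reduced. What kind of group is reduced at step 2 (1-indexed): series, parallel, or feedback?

The answer is parallel.

Reasoning:
Step 1. apply the feedback formula to W1, W2
Step 2. parallel reduction of [W1/(1+W1*W2)], W3
Step 3. feedback reduction of ([W1/(1+W1*W2)]+W3), W4
Step 2: parallel.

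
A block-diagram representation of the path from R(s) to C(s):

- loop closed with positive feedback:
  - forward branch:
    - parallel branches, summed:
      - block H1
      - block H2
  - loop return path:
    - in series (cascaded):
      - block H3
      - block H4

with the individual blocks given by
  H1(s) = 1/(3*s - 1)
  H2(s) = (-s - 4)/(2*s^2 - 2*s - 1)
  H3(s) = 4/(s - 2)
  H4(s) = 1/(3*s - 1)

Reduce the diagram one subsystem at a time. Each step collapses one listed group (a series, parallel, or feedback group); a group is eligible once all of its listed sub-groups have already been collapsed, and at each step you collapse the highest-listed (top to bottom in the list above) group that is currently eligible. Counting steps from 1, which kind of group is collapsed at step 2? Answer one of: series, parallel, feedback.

Step 1 - reduce the parallel group H1, H2
Step 2 - cascade H3, H4
Step 3 - close the feedback loop around (H1+H2), (H3*H4)
Step 2: series.

Answer: series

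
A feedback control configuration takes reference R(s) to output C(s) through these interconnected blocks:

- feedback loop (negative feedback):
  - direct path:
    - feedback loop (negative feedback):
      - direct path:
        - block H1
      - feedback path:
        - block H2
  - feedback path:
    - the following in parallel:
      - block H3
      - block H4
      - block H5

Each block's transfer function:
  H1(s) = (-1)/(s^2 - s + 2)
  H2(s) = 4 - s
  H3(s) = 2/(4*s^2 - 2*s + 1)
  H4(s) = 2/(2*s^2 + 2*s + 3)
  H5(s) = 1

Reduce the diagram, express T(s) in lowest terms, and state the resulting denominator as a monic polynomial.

Step 1: collapse the loop (H1 forward, H2 return), giving (-1)/(s^2 - 2)
Step 2: combine H3, H4, H5 in parallel, giving (8*s^4 + 4*s^3 + 22*s^2 - 4*s + 11)/(8*s^4 + 4*s^3 + 10*s^2 - 4*s + 3)
Step 3: close the feedback loop around [H1/(1+H1*H2)], (H3+H4+H5), giving (-8*s^4 - 4*s^3 - 10*s^2 + 4*s - 3)/(8*s^6 + 4*s^5 - 14*s^4 - 16*s^3 - 39*s^2 + 12*s - 17)
Step 3 gives the fully reduced T(s), with no common factor left to cancel. The denominator's leading coefficient is 8, so divide each of its coefficients by 8 to get the monic form.

Answer: s^6 + s^5/2 - 7*s^4/4 - 2*s^3 - 39*s^2/8 + 3*s/2 - 17/8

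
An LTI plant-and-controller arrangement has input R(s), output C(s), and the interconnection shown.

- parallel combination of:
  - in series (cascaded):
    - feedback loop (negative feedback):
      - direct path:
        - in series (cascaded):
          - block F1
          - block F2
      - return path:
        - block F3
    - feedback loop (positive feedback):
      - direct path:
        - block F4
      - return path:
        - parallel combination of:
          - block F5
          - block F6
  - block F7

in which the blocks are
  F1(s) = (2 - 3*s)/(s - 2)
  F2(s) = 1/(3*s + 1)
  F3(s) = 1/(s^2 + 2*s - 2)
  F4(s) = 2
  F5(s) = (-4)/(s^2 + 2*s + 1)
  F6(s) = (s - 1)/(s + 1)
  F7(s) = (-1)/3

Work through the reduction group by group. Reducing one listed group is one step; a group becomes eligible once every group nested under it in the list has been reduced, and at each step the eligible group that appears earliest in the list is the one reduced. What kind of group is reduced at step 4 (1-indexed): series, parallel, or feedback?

The answer is feedback.

Reasoning:
(1) combine F1, F2 in series
(2) reduce the feedback loop with forward (F1*F2) and return F3
(3) combine F5, F6 in parallel
(4) reduce the feedback loop with forward F4 and return (F5+F6)
(5) combine [(F1*F2)/(1+(F1*F2)*F3)], [F4/(1-F4*(F5+F6))] in series
(6) reduce the parallel group ([(F1*F2)/(1+(F1*F2)*F3)]*[F4/(1-F4*(F5+F6))]), F7
Step 4 collapses a feedback group.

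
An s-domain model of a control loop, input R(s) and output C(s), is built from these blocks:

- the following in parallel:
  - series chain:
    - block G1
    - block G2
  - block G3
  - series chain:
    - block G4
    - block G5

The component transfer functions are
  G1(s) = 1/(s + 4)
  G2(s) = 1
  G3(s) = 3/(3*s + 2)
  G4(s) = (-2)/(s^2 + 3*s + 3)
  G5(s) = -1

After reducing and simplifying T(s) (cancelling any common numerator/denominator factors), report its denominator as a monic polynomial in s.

The answer is s^4 + 23*s^3/3 + 59*s^2/3 + 22*s + 8.

Reasoning:
Step 1 - series reduction of G1, G2: 1/(s + 4)
Step 2 - reduce the series chain G4, G5: 2/(s^2 + 3*s + 3)
Step 3 - combine (G1*G2), G3, (G4*G5) in parallel: (6*s^3 + 38*s^2 + 88*s + 58)/(3*s^4 + 23*s^3 + 59*s^2 + 66*s + 24)
That last expression is T(s), already simplified. Scaling its denominator by 1/3 (the reciprocal of the leading coefficient) yields the monic denominator.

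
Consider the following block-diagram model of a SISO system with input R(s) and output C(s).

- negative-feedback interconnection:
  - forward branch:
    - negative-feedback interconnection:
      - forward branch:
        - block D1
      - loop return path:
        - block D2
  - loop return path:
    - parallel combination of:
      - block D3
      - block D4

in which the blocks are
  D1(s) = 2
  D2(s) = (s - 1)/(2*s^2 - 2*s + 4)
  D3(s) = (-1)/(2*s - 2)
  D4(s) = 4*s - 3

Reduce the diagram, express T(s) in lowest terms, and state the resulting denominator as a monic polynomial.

[1] reduce the feedback loop with forward D1 and return D2 gives (2*s^2 - 2*s + 4)/(s^2 + 1)
[2] add D3, D4 (parallel) gives (8*s^2 - 14*s + 5)/(2*s - 2)
[3] reduce the feedback loop with forward [D1/(1+D1*D2)] and return (D3+D4) gives (2*s^3 - 4*s^2 + 6*s - 4)/(8*s^4 - 21*s^3 + 34*s^2 - 32*s + 9)
Step 3 gives the fully reduced T(s), with no common factor left to cancel. The denominator's leading coefficient is 8, so divide each of its coefficients by 8 to get the monic form.

Therefore the answer is s^4 - 21*s^3/8 + 17*s^2/4 - 4*s + 9/8.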